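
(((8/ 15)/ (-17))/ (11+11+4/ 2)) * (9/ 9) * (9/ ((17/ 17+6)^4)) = -1/ 204085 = -0.00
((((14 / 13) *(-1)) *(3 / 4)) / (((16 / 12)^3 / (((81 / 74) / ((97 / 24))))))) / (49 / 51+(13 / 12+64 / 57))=-133509789 / 4581717400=-0.03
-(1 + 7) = -8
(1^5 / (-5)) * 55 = -11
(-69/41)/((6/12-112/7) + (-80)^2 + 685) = -46/193233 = -0.00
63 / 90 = 7 / 10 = 0.70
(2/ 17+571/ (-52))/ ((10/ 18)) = -86427/ 4420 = -19.55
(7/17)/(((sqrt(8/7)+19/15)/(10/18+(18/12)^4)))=3765895/593232- 141575 * sqrt(14)/98872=0.99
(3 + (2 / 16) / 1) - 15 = -11.88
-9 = -9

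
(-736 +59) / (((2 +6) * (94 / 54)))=-48.61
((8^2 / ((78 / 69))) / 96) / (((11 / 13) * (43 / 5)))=115 / 1419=0.08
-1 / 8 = -0.12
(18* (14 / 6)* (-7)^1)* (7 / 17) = -2058 / 17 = -121.06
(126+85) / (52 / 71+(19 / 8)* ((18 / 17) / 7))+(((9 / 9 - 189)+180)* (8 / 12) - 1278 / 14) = 74894179 / 774753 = 96.67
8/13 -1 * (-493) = 6417/13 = 493.62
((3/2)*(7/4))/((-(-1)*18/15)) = 35/16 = 2.19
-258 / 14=-129 / 7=-18.43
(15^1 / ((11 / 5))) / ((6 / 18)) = 225 / 11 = 20.45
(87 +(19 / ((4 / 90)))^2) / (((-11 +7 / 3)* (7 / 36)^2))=-355447278 / 637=-558002.01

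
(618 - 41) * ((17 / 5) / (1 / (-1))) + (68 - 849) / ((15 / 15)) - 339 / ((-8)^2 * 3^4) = -2742.87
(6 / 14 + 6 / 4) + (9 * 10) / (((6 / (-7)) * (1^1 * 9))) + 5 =-199 / 42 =-4.74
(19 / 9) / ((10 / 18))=19 / 5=3.80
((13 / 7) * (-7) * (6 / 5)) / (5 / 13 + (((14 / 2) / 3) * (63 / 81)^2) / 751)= -92523951 / 2292310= -40.36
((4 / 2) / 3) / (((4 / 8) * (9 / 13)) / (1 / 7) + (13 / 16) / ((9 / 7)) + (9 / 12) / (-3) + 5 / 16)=312 / 1459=0.21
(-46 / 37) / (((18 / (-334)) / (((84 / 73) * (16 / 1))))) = 3441536 / 8103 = 424.72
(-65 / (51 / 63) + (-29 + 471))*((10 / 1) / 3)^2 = 4018.95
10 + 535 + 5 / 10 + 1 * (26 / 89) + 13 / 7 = 682371 / 1246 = 547.65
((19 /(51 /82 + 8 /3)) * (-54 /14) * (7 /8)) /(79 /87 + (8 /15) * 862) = -9149355 /216142148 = -0.04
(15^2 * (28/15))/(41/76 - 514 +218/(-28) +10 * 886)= 0.05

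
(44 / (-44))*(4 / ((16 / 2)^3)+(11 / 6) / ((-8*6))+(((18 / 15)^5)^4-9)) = -3219787131595126477 / 109863281250000000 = -29.31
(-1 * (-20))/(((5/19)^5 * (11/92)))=911204432/6875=132538.83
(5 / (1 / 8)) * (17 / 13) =680 / 13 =52.31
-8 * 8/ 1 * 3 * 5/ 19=-960/ 19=-50.53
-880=-880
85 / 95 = 17 / 19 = 0.89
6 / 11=0.55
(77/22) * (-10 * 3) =-105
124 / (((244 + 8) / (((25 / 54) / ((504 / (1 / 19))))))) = 775 / 32577552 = 0.00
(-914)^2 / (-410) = -417698 / 205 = -2037.55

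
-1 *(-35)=35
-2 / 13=-0.15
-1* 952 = -952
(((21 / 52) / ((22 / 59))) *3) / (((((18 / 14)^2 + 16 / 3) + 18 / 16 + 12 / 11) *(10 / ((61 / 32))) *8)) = 33330339 / 3961684480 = 0.01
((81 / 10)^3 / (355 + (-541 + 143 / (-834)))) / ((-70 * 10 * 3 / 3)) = 221610897 / 54343450000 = 0.00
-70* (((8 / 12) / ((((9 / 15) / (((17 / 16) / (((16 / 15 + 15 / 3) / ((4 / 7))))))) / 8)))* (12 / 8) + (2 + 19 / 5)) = -45446 / 91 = -499.41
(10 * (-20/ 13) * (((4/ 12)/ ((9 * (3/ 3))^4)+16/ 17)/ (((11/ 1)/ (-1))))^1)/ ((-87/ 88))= -503912000/ 378445041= -1.33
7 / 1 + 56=63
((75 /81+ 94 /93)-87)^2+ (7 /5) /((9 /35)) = 5072969413 /700569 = 7241.21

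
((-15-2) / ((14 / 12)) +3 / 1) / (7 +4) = -1.05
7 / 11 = 0.64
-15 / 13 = -1.15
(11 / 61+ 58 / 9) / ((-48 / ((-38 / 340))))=69103 / 4479840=0.02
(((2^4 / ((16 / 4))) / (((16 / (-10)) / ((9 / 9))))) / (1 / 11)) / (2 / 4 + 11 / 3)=-33 / 5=-6.60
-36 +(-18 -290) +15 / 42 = -4811 / 14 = -343.64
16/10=8/5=1.60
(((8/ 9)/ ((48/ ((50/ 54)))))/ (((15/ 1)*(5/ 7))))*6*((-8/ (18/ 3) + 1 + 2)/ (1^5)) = 35/ 2187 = 0.02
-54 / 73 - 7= -565 / 73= -7.74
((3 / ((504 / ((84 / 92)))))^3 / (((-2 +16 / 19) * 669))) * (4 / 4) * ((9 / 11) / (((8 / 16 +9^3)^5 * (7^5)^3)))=-57 / 329739351457779277109779840513105058464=-0.00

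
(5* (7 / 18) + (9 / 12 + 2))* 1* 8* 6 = 676 / 3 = 225.33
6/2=3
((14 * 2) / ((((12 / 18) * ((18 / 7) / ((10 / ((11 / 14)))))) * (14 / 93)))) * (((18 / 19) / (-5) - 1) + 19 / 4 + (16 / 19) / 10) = 2103815 / 418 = 5033.05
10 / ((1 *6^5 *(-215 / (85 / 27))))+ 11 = 49653563 / 4513968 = 11.00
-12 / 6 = -2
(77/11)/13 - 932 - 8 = -12213/13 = -939.46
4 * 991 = 3964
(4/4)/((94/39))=39/94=0.41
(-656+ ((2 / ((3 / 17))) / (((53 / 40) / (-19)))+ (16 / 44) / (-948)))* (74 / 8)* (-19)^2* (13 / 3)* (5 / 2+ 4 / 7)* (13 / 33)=-10977620597650291 / 766020024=-14330722.77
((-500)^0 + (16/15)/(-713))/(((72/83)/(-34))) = -15068069/385020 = -39.14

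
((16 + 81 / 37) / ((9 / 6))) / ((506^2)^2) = 673 / 3638271047928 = 0.00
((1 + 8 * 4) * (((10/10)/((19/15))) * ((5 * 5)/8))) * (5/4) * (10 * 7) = 2165625/304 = 7123.77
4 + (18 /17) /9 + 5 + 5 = 240 /17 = 14.12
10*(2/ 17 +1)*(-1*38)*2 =-14440/ 17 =-849.41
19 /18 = 1.06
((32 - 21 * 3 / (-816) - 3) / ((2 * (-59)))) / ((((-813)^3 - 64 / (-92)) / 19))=3456233 / 396689206174240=0.00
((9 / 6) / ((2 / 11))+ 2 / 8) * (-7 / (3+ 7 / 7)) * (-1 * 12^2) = 2142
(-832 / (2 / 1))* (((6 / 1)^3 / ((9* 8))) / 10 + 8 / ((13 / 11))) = -14704 / 5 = -2940.80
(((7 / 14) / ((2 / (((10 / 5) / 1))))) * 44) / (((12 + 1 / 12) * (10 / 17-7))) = -0.28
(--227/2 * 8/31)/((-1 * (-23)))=908/713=1.27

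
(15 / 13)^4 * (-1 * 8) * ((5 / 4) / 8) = -2.22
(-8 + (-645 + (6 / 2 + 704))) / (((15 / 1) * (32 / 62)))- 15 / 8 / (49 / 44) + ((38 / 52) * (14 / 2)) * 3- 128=-107.36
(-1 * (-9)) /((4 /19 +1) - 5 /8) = 1368 /89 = 15.37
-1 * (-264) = 264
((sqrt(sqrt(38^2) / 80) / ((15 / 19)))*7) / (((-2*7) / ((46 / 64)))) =-437*sqrt(190) / 19200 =-0.31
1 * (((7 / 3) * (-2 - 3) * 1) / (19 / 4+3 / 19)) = -2660 / 1119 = -2.38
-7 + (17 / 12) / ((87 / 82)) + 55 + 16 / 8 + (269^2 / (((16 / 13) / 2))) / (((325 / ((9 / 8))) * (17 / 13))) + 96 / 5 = 2710431697 / 7099200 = 381.79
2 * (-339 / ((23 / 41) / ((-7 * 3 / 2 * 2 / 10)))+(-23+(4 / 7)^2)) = 14046541 / 5635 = 2492.73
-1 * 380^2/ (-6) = 72200/ 3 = 24066.67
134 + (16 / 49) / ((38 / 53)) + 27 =150315 / 931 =161.46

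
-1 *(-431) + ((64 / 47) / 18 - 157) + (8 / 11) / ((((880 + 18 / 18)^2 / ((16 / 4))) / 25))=989818281514 / 3611477133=274.08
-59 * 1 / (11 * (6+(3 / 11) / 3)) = -59 / 67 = -0.88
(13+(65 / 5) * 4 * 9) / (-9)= -481 / 9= -53.44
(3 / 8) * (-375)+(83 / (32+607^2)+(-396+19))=-1525879157 / 2947848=-517.62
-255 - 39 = -294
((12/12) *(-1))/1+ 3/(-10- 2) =-5/4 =-1.25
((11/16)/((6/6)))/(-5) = -11/80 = -0.14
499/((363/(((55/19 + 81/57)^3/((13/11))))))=275132632/2942511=93.50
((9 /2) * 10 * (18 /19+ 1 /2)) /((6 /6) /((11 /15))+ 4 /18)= 245025 /5966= 41.07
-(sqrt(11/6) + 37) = -37 -sqrt(66)/6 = -38.35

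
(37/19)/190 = 0.01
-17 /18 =-0.94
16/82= 0.20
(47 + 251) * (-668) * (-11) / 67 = 2189704 / 67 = 32682.15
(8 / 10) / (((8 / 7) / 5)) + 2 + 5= 21 / 2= 10.50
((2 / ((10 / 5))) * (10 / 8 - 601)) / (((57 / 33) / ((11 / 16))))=-290279 / 1216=-238.72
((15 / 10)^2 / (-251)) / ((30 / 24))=-9 / 1255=-0.01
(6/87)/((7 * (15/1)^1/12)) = 8/1015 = 0.01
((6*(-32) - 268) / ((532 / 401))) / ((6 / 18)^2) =-415035 / 133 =-3120.56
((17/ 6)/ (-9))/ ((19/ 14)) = -119/ 513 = -0.23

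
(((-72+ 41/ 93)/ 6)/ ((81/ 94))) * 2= -625570/ 22599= -27.68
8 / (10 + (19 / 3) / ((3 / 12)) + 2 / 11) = 66 / 293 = 0.23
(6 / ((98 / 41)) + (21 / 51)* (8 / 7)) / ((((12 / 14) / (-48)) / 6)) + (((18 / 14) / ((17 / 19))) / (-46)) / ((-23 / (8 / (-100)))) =-225172653 / 224825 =-1001.55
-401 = -401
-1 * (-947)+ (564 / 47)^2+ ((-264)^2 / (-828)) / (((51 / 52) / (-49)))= 6212671 / 1173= 5296.39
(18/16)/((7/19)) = 171/56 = 3.05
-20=-20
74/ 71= 1.04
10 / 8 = 5 / 4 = 1.25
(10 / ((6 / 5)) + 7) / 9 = 46 / 27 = 1.70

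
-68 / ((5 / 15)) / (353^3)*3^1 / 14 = -306 / 307908839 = -0.00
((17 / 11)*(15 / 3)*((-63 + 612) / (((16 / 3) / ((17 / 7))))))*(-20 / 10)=-2379915 / 616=-3863.50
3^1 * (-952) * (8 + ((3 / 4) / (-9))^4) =-19740791 / 864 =-22848.14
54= 54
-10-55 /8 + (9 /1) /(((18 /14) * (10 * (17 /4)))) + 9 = -5243 /680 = -7.71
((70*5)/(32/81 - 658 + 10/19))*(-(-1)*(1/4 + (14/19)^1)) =-1063125/2022488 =-0.53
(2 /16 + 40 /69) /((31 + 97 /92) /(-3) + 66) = 389 /30534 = 0.01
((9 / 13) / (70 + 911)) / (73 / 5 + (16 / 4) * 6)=5 / 273481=0.00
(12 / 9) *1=4 / 3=1.33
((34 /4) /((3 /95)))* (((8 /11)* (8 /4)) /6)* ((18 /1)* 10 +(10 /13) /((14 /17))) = 106363900 /9009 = 11806.40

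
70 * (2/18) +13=187/9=20.78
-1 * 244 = -244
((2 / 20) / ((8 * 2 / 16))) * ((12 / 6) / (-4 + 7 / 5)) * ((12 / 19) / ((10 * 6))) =-1 / 1235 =-0.00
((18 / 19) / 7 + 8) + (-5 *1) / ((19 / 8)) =802 / 133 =6.03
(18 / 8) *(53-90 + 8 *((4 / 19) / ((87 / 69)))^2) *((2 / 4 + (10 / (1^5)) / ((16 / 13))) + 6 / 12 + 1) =-8139667725 / 9715232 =-837.83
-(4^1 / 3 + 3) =-13 / 3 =-4.33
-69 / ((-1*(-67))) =-69 / 67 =-1.03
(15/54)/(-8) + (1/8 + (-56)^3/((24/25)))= -26342387/144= -182933.24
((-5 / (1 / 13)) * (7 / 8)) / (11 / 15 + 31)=-975 / 544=-1.79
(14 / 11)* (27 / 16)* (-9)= -1701 / 88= -19.33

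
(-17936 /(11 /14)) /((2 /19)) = -2385488 /11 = -216862.55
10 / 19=0.53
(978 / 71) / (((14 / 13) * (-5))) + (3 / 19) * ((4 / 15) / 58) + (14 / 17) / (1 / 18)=285518099 / 23276995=12.27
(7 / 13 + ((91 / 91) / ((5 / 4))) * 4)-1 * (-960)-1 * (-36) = 64983 / 65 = 999.74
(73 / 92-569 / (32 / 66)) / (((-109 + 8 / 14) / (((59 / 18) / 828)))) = 178242127 / 4162866048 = 0.04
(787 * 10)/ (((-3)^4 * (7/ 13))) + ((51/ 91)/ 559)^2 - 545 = -76411608368534/ 209600068041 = -364.56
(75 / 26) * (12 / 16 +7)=2325 / 104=22.36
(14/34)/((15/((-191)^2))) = 255367/255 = 1001.44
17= 17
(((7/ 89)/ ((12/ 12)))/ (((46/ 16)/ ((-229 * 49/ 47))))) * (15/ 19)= -9425640/ 1827971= -5.16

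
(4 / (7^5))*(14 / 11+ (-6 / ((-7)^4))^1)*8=1073536 / 443889677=0.00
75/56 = 1.34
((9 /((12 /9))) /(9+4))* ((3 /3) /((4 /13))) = 27 /16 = 1.69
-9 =-9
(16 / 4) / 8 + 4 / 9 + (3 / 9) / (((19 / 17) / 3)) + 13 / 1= 5075 / 342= 14.84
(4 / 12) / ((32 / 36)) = 0.38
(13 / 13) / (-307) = -1 / 307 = -0.00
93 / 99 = 31 / 33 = 0.94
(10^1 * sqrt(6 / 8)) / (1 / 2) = 10 * sqrt(3) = 17.32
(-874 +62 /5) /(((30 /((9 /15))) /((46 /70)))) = -11.32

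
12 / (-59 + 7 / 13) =-39 / 190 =-0.21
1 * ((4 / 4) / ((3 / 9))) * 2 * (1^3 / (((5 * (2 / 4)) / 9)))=108 / 5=21.60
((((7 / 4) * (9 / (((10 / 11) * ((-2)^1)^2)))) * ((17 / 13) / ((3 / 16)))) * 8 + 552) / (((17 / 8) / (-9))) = -3714336 / 1105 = -3361.39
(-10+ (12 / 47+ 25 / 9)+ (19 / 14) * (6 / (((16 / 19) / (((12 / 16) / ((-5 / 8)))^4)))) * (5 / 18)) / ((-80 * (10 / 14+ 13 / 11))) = 11376959 / 1235160000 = 0.01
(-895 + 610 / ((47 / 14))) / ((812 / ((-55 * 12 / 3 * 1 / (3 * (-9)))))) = -7.16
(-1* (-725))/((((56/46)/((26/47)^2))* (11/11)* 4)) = 2818075/61852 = 45.56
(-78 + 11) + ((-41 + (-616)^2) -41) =379307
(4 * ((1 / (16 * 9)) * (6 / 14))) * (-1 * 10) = -5 / 42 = -0.12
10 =10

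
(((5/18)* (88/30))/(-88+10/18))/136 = -11/160548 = -0.00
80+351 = 431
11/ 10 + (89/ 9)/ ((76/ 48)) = 4187/ 570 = 7.35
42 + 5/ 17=719/ 17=42.29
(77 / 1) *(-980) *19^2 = -27241060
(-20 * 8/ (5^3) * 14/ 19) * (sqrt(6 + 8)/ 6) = -224 * sqrt(14)/ 1425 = -0.59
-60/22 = -30/11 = -2.73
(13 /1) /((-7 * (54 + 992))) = -13 /7322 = -0.00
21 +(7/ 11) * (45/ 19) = 4704/ 209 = 22.51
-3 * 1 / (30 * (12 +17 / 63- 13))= 63 / 460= 0.14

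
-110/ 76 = -55/ 38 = -1.45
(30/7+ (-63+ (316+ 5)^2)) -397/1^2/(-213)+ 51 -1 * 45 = 153558313/1491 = 102990.15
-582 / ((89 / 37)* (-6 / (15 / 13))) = 53835 / 1157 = 46.53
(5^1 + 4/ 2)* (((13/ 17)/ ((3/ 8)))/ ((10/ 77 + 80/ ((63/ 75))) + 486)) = 7007/ 285379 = 0.02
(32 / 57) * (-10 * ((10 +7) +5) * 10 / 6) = -35200 / 171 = -205.85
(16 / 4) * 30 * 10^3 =120000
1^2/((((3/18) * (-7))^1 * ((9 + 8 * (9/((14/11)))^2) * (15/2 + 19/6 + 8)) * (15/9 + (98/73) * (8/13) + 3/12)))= -2847/69560345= -0.00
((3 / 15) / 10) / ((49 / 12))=6 / 1225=0.00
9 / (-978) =-3 / 326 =-0.01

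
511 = 511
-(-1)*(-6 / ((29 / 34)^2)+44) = 30068 / 841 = 35.75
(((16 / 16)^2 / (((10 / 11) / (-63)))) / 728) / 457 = -0.00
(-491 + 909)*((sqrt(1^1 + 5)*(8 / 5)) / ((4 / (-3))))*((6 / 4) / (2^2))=-1881*sqrt(6) / 10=-460.75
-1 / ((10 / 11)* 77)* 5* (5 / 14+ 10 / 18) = -115 / 1764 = -0.07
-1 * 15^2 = -225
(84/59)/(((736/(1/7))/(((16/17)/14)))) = 3/161483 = 0.00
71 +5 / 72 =5117 / 72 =71.07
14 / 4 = 7 / 2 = 3.50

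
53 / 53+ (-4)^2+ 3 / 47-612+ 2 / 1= -27868 / 47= -592.94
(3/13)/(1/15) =45/13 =3.46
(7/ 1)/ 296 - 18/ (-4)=1339/ 296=4.52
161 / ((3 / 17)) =2737 / 3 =912.33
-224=-224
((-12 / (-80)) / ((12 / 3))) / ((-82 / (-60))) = 9 / 328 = 0.03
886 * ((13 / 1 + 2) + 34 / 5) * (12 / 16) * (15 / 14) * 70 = 2172915 / 2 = 1086457.50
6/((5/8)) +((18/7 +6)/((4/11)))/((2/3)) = 3147/70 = 44.96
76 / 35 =2.17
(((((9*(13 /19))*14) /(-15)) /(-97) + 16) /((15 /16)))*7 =119.91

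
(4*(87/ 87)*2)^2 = 64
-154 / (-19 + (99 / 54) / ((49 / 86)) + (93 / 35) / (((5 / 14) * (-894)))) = 84326550 / 8646557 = 9.75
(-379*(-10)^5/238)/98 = 9475000/5831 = 1624.94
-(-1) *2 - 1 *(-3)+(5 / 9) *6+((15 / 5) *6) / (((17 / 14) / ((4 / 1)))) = 3449 / 51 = 67.63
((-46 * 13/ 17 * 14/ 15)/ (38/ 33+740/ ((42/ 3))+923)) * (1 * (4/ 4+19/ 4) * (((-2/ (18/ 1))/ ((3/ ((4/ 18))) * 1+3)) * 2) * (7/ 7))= 1347892/ 517956255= 0.00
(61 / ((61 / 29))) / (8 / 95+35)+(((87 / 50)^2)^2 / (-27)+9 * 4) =760071647281 / 20831250000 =36.49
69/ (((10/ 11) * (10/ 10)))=759/ 10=75.90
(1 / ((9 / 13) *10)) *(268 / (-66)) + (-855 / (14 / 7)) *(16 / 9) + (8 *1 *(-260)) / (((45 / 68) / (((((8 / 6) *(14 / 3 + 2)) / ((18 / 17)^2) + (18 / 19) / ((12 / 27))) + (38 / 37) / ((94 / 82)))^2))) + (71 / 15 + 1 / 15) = -108570698438792264858941 / 287188219740668895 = -378047.19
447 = 447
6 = 6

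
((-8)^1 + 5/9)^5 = -1350125107/59049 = -22864.49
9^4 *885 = 5806485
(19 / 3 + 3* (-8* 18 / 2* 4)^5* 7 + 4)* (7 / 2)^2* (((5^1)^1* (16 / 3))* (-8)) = 978631185200335520 / 9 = 108736798355592835.56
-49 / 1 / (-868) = 7 / 124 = 0.06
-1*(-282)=282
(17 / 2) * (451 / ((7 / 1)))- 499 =681 / 14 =48.64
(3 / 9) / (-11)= -1 / 33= -0.03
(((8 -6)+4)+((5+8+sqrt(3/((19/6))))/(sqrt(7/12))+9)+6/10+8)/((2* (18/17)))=17* sqrt(798)/798+221* sqrt(21)/126+1003/90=19.78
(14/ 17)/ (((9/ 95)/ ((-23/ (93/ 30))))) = -305900/ 4743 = -64.50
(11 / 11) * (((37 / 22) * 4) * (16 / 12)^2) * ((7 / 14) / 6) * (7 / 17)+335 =1693487 / 5049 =335.41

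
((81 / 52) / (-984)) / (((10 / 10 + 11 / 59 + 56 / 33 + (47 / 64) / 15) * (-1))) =525690 / 973781939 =0.00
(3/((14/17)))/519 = 17/2422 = 0.01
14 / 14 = 1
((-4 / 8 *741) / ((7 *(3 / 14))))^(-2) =1 / 61009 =0.00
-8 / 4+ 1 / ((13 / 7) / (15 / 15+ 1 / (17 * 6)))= -1931 / 1326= -1.46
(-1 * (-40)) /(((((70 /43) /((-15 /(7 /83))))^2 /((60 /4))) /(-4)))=-68783909400 /2401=-28648025.57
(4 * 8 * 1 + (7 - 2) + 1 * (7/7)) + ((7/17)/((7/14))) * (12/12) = 660/17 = 38.82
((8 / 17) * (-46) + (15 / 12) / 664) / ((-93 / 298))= 145621127 / 2099568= 69.36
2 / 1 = 2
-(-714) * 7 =4998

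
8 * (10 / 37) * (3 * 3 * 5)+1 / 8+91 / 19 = 574839 / 5624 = 102.21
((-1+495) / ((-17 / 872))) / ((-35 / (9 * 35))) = 3876912 / 17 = 228053.65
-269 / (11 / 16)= -4304 / 11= -391.27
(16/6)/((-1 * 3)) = -0.89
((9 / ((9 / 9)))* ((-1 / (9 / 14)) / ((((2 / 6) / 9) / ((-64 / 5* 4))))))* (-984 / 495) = -38472.61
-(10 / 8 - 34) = 131 / 4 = 32.75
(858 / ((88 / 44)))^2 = 184041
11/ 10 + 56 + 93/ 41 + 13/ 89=2171679/ 36490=59.51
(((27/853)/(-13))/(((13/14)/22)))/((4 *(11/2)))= -378/144157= -0.00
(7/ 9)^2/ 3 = 49/ 243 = 0.20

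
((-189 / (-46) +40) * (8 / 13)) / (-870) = -4058 / 130065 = -0.03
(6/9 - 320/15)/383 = -62/1149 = -0.05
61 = 61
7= 7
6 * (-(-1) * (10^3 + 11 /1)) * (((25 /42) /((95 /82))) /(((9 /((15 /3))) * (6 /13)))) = 4490525 /1197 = 3751.48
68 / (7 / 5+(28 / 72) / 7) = 6120 / 131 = 46.72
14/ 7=2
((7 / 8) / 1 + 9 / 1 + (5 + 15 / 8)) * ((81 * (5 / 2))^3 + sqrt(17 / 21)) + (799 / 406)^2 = 67 * sqrt(357) / 84 + 183413779522583 / 1318688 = 139088093.16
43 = 43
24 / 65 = 0.37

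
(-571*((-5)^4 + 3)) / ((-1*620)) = 578.37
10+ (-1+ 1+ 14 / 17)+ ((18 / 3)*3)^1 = 490 / 17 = 28.82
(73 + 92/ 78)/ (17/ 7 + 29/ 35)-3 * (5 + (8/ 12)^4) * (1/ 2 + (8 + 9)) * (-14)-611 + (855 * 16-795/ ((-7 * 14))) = 5529157994/ 326781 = 16920.07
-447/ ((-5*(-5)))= -447/ 25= -17.88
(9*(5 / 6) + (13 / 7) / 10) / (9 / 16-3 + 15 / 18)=-12912 / 2695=-4.79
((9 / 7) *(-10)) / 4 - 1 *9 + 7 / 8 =-635 / 56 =-11.34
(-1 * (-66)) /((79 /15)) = 990 /79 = 12.53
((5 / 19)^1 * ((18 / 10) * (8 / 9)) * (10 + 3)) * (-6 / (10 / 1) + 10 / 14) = 416 / 665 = 0.63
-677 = -677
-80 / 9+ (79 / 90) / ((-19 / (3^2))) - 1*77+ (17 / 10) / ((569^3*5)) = -67968432869119 / 787540538475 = -86.30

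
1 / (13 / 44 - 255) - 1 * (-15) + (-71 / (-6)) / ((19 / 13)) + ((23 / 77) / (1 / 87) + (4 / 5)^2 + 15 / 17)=302233728541 / 5972770650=50.60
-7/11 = -0.64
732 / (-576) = -61 / 48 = -1.27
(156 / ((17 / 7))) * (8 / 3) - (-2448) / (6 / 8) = 58400 / 17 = 3435.29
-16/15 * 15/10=-8/5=-1.60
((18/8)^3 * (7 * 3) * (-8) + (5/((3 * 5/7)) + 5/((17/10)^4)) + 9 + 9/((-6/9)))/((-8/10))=19195060295/8018016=2393.99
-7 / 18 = -0.39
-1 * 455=-455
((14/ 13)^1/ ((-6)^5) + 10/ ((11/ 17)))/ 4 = 8592403/ 2223936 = 3.86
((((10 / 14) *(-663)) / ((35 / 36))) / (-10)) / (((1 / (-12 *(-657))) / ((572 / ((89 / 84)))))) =645817670784 / 3115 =207325094.95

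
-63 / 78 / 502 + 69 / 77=898971 / 1005004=0.89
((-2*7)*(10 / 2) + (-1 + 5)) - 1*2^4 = -82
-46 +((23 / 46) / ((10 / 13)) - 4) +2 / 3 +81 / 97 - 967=-5906417 / 5820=-1014.85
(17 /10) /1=17 /10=1.70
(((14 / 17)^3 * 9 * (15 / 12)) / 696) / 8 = 0.00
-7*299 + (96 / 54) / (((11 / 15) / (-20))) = -70669 / 33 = -2141.48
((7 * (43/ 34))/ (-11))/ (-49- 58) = 301/ 40018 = 0.01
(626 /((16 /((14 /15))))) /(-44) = -2191 /2640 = -0.83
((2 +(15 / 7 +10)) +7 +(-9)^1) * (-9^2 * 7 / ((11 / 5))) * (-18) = 619650 / 11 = 56331.82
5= 5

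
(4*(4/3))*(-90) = -480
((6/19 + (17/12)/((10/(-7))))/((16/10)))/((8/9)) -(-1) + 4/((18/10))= 240505/87552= 2.75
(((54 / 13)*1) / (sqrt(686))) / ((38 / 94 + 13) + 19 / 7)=1269*sqrt(14) / 482573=0.01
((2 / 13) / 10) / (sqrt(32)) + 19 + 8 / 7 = sqrt(2) / 520 + 141 / 7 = 20.15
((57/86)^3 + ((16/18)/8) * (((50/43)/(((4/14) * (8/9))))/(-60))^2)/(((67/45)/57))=11.17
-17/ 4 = -4.25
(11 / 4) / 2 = 11 / 8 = 1.38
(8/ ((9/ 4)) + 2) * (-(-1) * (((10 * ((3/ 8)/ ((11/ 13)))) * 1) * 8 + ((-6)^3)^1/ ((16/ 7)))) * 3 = -10825/ 11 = -984.09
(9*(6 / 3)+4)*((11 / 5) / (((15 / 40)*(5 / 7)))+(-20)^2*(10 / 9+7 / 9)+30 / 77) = 16811.49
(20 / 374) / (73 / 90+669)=900 / 11272921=0.00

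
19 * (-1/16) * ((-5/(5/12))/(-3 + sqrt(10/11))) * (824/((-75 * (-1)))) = -129162/2225 -3914 * sqrt(110)/2225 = -76.50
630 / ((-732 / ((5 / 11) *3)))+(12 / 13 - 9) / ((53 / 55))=-8835225 / 924638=-9.56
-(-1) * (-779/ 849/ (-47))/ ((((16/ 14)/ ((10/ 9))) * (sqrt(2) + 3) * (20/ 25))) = 0.01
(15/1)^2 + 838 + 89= 1152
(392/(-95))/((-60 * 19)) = 98/27075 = 0.00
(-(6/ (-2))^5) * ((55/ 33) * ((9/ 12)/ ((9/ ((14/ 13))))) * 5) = 4725/ 26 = 181.73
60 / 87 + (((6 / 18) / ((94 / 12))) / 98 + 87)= 5856558 / 66787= 87.69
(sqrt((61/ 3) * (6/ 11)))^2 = 122/ 11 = 11.09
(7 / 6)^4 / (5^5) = 2401 / 4050000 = 0.00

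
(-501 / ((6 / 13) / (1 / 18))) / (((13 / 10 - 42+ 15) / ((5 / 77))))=54275 / 356202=0.15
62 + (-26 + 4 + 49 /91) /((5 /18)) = -992 /65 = -15.26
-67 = -67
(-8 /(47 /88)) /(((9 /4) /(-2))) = 5632 /423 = 13.31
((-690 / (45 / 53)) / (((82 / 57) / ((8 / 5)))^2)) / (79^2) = -42245664 / 262278025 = -0.16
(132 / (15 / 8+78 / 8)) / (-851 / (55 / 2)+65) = 19360 / 58063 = 0.33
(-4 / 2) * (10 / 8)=-5 / 2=-2.50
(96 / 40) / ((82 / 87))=522 / 205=2.55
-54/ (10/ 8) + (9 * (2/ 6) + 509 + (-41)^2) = 10749/ 5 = 2149.80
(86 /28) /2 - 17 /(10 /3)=-499 /140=-3.56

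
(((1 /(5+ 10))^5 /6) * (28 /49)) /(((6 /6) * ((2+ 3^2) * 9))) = 2 /1578740625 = 0.00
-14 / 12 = -7 / 6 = -1.17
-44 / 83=-0.53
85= 85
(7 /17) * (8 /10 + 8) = 308 /85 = 3.62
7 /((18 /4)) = 14 /9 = 1.56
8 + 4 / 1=12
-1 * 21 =-21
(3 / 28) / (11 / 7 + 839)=3 / 23536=0.00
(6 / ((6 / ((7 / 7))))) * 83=83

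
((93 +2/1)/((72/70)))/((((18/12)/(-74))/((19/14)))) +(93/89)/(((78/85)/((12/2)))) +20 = -384674795/62478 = -6156.96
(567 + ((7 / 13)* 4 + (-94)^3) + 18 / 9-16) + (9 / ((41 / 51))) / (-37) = -830029.15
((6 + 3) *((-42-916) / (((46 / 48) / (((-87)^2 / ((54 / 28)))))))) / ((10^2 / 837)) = -169936826472 / 575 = -295542306.91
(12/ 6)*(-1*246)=-492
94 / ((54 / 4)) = 188 / 27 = 6.96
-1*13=-13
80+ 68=148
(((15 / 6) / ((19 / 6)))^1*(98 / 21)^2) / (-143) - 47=-384077 / 8151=-47.12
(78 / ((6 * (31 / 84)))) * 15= 16380 / 31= 528.39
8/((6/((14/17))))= 56/51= 1.10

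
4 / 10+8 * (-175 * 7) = -48998 / 5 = -9799.60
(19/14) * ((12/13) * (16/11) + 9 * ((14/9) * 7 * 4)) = 534356/1001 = 533.82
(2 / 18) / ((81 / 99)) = 11 / 81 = 0.14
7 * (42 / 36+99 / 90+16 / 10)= 406 / 15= 27.07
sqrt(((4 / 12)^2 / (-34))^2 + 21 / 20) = sqrt(2457970) / 1530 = 1.02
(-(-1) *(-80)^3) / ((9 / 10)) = -5120000 / 9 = -568888.89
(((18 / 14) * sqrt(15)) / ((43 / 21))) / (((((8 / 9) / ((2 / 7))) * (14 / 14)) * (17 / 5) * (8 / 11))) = 13365 * sqrt(15) / 163744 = 0.32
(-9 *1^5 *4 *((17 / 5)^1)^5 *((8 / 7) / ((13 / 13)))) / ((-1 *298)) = 204459408 / 3259375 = 62.73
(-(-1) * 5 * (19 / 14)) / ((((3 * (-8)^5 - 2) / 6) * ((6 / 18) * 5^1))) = -9 / 36218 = -0.00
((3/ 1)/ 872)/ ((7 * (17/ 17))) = 3/ 6104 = 0.00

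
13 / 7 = 1.86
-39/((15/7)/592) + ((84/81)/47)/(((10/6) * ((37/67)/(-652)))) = -844373824/78255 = -10790.03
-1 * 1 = -1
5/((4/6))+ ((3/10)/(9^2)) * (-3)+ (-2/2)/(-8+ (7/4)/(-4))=1027/135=7.61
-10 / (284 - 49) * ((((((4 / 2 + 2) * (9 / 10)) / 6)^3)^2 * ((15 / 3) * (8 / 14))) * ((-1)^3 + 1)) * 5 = 0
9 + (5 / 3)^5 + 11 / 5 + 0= 29233 / 1215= 24.06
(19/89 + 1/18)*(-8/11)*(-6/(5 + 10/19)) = 65512/308385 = 0.21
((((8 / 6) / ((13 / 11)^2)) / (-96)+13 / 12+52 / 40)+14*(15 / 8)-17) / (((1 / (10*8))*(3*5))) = 1414334 / 22815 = 61.99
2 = 2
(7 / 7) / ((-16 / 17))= -17 / 16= -1.06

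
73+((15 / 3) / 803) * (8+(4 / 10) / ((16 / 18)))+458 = 1705741 / 3212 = 531.05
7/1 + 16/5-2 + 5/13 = 558/65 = 8.58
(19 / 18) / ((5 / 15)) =19 / 6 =3.17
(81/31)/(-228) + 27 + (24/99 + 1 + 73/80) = 45316921/1554960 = 29.14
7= 7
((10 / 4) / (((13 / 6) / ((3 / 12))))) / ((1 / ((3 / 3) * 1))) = 15 / 52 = 0.29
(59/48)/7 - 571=-191797/336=-570.82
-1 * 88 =-88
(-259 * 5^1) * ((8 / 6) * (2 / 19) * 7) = -72520 / 57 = -1272.28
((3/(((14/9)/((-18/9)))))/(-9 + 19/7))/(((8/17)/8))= 459/44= 10.43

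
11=11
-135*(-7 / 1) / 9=105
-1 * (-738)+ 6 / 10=738.60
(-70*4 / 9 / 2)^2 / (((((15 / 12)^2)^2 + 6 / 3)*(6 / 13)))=32614400 / 276291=118.04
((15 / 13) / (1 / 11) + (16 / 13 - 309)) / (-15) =3836 / 195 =19.67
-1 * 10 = -10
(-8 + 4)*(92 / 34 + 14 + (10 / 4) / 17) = -1146 / 17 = -67.41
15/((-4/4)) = -15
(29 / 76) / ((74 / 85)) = 2465 / 5624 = 0.44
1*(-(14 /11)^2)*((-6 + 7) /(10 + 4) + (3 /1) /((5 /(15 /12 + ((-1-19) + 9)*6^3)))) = 1396283 /605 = 2307.91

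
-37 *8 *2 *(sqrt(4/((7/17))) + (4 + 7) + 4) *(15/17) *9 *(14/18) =-932400/17 -17760 *sqrt(119)/17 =-66243.45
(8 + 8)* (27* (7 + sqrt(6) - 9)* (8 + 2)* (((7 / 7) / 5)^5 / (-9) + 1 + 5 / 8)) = -8774808 / 625 + 4387404* sqrt(6) / 625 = 3155.35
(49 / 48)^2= 2401 / 2304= 1.04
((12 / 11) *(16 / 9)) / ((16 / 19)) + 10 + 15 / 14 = 6179 / 462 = 13.37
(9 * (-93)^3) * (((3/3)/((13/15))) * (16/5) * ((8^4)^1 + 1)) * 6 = -657062156182.15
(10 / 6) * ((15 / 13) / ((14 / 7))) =25 / 26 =0.96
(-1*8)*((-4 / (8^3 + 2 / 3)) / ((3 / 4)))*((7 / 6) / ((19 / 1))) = 224 / 43833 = 0.01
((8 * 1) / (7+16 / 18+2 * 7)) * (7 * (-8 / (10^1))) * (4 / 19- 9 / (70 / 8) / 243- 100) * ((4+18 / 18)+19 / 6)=1404768064 / 842175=1668.02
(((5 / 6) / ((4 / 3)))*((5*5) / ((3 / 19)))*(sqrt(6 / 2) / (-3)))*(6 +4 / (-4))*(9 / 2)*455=-5403125*sqrt(3) / 16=-584905.44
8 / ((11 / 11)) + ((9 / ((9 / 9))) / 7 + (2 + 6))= 121 / 7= 17.29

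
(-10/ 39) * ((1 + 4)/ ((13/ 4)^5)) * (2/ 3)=-102400/ 43441281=-0.00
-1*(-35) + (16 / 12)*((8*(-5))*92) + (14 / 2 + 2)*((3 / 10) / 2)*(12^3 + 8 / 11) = -418751 / 165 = -2537.88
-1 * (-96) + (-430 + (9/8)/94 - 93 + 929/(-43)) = -14505693/32336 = -448.59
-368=-368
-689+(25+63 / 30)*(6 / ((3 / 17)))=1162 / 5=232.40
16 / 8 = 2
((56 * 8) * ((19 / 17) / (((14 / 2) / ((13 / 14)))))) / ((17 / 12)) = 94848 / 2023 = 46.88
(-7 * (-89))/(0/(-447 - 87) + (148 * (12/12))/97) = 60431/148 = 408.32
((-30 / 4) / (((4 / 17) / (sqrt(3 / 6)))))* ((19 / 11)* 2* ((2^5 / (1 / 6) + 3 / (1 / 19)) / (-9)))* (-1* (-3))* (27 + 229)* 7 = 90078240* sqrt(2) / 11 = 11580897.15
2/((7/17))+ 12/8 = 89/14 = 6.36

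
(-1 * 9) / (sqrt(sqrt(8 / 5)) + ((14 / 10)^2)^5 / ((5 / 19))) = -22646094002030009505564554427392578125 / 276576161490826139466842396542806803107 - 749765392066910862922668457031250 * sqrt(10) / 276576161490826139466842396542806803107 + 13642420526593923568725585937500 * 10^(1 / 4) / 276576161490826139466842396542806803107 + 41205894661099337140560150146484375 * 10^(3 / 4) / 276576161490826139466842396542806803107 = -0.08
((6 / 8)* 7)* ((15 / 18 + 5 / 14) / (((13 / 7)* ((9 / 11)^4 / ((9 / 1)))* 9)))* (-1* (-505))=1293898375 / 341172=3792.51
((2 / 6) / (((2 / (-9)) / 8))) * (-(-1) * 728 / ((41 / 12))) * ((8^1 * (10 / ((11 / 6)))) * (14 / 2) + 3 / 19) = -6695934336 / 8569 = -781413.74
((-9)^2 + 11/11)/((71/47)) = 3854/71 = 54.28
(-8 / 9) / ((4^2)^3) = -1 / 4608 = -0.00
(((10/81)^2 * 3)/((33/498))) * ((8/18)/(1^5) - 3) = -381800/216513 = -1.76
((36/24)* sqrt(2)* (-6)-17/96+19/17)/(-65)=-307/21216+9* sqrt(2)/65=0.18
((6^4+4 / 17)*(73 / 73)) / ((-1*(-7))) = 3148 / 17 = 185.18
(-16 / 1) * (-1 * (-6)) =-96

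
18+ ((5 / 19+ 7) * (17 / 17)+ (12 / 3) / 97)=25.30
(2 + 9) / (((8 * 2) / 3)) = 33 / 16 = 2.06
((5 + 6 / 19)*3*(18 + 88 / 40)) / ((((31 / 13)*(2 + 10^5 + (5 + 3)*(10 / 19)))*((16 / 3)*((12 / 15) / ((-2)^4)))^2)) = 17902755 / 942458528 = 0.02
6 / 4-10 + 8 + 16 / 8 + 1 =5 / 2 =2.50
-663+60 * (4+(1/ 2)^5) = -3369/ 8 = -421.12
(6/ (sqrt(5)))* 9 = 54* sqrt(5)/ 5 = 24.15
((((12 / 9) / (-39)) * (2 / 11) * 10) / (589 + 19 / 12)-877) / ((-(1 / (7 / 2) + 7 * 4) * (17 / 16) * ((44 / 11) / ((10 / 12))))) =93322725685 / 15350590827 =6.08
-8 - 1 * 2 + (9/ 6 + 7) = -3/ 2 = -1.50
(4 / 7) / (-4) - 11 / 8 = -85 / 56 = -1.52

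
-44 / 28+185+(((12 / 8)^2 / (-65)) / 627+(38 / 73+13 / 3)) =15684529981 / 83303220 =188.28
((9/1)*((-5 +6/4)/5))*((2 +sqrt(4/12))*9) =-567/5 - 189*sqrt(3)/10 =-146.14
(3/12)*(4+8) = 3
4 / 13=0.31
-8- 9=-17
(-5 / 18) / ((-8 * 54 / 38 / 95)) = 9025 / 3888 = 2.32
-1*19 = -19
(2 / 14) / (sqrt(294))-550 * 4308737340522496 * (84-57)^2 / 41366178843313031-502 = -1748354058461837912762 / 41366178843313031 + sqrt(6) / 294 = -42265.29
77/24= 3.21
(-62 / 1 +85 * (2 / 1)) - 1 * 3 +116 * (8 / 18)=1409 / 9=156.56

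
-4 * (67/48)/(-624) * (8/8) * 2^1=67/3744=0.02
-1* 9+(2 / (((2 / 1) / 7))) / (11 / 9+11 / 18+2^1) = -165 / 23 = -7.17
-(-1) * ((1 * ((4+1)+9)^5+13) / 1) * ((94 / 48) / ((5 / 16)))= 16852226 / 5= 3370445.20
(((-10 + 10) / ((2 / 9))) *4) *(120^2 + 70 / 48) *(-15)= 0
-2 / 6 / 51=-1 / 153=-0.01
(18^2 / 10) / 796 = 81 / 1990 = 0.04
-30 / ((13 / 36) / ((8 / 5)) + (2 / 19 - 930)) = 164160 / 5087149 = 0.03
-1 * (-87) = 87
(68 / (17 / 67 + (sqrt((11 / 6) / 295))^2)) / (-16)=-1008015 / 61654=-16.35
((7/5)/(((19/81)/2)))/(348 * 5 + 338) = 567/98705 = 0.01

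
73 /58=1.26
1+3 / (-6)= 0.50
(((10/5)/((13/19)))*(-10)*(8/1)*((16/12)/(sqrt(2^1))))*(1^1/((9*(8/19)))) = -14440*sqrt(2)/351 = -58.18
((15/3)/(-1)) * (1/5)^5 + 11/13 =6862/8125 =0.84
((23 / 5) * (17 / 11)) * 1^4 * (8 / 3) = 3128 / 165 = 18.96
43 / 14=3.07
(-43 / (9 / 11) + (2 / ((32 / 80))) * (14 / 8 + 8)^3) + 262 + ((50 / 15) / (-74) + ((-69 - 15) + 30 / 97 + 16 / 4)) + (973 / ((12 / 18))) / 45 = 49577527187 / 10336320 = 4796.44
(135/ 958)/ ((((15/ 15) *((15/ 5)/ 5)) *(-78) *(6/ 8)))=-0.00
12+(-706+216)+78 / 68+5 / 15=-48605 / 102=-476.52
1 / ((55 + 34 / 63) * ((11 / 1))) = 63 / 38489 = 0.00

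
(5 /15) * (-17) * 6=-34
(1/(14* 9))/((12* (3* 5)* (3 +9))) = 1/272160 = 0.00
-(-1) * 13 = 13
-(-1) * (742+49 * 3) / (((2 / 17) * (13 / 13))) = 15113 / 2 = 7556.50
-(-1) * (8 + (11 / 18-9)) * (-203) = 1421 / 18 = 78.94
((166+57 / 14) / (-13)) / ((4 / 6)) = -7143 / 364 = -19.62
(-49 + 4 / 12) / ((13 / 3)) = -146 / 13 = -11.23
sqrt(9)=3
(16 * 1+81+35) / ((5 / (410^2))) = 4437840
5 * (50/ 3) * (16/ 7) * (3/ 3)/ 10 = 400/ 21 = 19.05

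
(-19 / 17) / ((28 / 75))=-1425 / 476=-2.99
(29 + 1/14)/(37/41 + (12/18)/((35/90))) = 16687/1502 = 11.11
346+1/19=6575/19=346.05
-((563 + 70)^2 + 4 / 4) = -400690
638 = 638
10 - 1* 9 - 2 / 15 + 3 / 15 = 16 / 15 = 1.07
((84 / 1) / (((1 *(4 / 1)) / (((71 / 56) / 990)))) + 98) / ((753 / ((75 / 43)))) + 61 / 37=395497279 / 210852048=1.88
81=81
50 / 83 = 0.60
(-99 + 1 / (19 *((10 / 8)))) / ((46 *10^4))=-9401 / 43700000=-0.00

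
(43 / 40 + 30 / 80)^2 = 841 / 400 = 2.10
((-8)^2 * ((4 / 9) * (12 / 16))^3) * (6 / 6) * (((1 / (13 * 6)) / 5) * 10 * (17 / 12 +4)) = 0.33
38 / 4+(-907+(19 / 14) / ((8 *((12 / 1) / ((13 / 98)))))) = -118211273 / 131712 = -897.50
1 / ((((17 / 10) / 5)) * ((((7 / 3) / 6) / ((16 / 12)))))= 1200 / 119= 10.08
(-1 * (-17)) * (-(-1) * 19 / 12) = 323 / 12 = 26.92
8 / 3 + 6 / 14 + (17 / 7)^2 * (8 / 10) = 5743 / 735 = 7.81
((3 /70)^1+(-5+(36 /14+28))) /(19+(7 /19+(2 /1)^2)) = 34067 /31080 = 1.10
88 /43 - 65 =-2707 /43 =-62.95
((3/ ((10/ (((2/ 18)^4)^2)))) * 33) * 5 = 11/ 9565938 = 0.00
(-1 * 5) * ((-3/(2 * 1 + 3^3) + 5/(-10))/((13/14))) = 3.25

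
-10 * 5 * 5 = -250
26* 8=208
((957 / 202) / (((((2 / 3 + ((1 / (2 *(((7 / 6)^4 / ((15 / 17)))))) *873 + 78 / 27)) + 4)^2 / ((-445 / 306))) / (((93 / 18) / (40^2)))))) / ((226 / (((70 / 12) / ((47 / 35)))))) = -0.00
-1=-1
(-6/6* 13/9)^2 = 169/81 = 2.09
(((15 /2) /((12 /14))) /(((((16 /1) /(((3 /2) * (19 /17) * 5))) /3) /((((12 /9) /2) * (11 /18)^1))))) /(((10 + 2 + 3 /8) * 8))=3325 /58752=0.06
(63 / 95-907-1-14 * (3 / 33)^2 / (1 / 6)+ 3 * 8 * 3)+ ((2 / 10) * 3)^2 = -48030194 / 57475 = -835.67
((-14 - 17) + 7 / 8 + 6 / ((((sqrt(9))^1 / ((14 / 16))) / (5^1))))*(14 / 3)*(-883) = 352317 / 4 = 88079.25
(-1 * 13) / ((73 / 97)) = -1261 / 73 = -17.27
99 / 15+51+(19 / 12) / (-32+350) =1099103 / 19080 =57.60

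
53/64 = 0.83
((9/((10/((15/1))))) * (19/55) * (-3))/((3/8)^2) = -5472/55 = -99.49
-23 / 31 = -0.74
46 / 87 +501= 501.53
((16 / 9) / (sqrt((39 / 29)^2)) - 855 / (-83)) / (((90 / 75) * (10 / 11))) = 10.65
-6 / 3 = -2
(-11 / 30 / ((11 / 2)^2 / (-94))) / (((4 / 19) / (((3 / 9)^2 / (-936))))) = -893 / 1389960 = -0.00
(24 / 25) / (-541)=-24 / 13525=-0.00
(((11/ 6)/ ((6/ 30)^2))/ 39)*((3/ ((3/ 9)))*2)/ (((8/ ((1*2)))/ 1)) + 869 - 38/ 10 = 226327/ 260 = 870.49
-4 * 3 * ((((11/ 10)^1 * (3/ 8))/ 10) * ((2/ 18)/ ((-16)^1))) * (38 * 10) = 1.31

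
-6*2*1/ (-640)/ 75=1/ 4000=0.00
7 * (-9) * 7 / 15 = -147 / 5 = -29.40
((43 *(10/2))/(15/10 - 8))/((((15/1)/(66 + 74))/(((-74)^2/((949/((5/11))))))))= -329655200/407121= -809.72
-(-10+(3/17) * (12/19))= 3194/323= 9.89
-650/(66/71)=-23075/33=-699.24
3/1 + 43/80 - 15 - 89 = -100.46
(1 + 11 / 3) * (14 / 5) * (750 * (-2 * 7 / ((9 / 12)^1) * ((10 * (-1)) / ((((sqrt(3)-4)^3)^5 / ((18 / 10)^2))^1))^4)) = -7943003894547092050021335871363926498983715800595674059776 / 171609429318617234454903330086101690613426770774934165111157665910025-183435817467640376570008475797412349259327618721737359360 * sqrt(3) / 6864377172744689378196133203444067624537070830997366604446306636401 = -0.00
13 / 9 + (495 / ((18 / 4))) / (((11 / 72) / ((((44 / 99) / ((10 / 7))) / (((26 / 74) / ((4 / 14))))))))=21481 / 117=183.60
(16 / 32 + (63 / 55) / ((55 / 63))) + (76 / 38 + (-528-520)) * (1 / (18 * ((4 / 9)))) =-1560149 / 12100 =-128.94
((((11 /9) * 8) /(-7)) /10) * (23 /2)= -506 /315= -1.61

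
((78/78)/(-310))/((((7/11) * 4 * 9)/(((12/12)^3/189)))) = -11/14764680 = -0.00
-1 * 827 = -827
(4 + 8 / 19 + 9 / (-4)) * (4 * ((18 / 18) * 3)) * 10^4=4950000 / 19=260526.32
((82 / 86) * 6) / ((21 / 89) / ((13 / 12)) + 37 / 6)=41652 / 46483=0.90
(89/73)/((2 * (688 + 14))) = 89/102492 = 0.00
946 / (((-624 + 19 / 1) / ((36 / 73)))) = -3096 / 4015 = -0.77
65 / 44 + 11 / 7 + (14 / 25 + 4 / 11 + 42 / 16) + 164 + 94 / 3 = 9329197 / 46200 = 201.93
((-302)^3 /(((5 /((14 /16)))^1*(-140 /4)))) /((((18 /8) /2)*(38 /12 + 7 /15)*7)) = 4813.21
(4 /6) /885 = 2 /2655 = 0.00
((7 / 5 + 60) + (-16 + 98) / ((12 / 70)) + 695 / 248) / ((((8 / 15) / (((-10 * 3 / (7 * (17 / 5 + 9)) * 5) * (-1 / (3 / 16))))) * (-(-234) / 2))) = 36039875 / 449748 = 80.13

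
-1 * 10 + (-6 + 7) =-9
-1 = -1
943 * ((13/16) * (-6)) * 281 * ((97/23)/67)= -43583943/536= -81313.33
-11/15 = -0.73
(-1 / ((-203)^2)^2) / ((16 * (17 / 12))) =-3 / 115476354308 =-0.00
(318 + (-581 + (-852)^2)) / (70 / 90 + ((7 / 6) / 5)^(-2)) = 320007681 / 8443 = 37902.13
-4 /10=-2 /5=-0.40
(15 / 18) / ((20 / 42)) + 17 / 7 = 4.18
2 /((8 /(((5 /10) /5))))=1 /40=0.02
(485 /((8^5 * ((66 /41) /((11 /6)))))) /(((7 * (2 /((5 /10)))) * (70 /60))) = 19885 /38535168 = 0.00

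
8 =8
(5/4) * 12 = 15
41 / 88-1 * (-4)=393 / 88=4.47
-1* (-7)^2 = -49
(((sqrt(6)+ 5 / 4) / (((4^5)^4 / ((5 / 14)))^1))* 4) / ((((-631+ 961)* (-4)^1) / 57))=-19* sqrt(6) / 338649581355008-95 / 1354598325420032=-0.00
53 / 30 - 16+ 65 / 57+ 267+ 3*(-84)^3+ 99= -1013322683 / 570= -1777759.09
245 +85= 330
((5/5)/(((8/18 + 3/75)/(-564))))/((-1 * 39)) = 42300/1417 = 29.85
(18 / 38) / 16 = 9 / 304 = 0.03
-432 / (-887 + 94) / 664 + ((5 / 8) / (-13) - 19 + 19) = -24883 / 526552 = -0.05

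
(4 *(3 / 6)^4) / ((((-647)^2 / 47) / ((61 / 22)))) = 2867 / 36837592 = 0.00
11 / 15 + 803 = 12056 / 15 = 803.73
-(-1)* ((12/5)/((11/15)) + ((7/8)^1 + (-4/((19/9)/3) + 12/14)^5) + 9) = -9549343711124215/3662190038584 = -2607.55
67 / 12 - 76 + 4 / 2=-821 / 12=-68.42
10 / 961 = 0.01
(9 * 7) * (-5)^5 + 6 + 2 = -196867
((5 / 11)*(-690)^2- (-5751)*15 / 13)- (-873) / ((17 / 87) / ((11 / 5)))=2830581198 / 12155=232873.81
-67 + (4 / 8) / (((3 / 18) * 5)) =-332 / 5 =-66.40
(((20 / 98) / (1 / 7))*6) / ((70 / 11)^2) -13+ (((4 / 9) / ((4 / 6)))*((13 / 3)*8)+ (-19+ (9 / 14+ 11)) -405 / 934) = 18251104 / 7208145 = 2.53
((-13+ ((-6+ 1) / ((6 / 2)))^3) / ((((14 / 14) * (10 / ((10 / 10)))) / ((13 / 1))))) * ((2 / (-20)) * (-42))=-21658 / 225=-96.26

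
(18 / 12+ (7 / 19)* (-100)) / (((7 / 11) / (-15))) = 221595 / 266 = 833.06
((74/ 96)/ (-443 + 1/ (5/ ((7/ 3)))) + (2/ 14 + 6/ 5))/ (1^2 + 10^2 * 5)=1661767/ 620785760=0.00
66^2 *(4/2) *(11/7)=95832/7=13690.29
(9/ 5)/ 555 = 3/ 925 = 0.00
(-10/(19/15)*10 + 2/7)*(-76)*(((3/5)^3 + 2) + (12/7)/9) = 264353816/18375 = 14386.60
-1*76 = -76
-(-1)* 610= 610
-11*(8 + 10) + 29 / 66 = -13039 / 66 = -197.56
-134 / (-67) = 2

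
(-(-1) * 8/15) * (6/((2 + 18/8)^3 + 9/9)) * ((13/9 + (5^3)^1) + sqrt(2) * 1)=1024 * sqrt(2)/24885 + 1165312/223965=5.26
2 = 2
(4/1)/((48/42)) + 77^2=11865/2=5932.50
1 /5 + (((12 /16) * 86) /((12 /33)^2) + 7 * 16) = 95997 /160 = 599.98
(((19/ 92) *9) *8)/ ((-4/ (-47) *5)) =8037/ 230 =34.94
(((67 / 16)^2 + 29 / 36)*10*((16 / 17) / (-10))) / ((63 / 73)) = -3084761 / 154224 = -20.00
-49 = -49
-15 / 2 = -7.50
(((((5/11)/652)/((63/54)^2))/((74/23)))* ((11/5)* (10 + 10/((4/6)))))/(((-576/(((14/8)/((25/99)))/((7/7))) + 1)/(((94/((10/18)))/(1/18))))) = -0.32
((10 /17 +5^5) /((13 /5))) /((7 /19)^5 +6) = 657837601825 /3287021621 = 200.13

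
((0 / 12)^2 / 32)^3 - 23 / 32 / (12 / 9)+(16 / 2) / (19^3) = -472247 / 877952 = -0.54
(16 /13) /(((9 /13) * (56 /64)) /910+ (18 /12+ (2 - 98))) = -16640 /1277631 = -0.01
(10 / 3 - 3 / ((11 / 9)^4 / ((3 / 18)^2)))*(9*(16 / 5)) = 6948948 / 73205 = 94.92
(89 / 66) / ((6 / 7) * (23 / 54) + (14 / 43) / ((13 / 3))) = 1044771 / 341066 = 3.06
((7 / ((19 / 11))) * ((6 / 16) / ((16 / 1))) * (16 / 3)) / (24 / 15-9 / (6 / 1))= 385 / 76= 5.07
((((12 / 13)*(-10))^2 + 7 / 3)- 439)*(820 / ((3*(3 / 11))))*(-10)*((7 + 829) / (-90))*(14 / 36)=-4702883138800 / 369603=-12724147.64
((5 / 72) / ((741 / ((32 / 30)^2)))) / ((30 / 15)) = 16 / 300105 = 0.00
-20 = -20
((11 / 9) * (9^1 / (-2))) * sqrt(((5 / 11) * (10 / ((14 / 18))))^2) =-225 / 7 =-32.14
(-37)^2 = 1369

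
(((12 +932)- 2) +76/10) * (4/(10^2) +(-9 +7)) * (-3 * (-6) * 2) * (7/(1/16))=-938052864/125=-7504422.91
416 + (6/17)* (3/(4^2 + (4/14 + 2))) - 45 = 403711/1088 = 371.06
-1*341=-341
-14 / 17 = -0.82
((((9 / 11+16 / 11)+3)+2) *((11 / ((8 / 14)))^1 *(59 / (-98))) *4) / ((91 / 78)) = -14160 / 49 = -288.98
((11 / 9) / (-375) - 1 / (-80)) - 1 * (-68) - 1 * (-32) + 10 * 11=11340499 / 54000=210.01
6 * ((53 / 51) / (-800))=-53 / 6800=-0.01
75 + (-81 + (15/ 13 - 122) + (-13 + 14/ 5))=-8908/ 65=-137.05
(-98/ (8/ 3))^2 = 21609/ 16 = 1350.56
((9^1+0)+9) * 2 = 36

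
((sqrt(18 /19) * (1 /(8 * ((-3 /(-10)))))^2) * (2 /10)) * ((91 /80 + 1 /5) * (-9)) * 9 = -2889 * sqrt(38) /4864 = -3.66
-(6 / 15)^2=-0.16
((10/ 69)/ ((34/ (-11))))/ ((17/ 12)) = -220/ 6647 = -0.03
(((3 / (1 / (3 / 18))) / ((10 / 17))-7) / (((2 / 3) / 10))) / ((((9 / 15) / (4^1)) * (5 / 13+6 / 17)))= -135915 / 163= -833.83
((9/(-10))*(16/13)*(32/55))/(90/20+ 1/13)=-4608/32725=-0.14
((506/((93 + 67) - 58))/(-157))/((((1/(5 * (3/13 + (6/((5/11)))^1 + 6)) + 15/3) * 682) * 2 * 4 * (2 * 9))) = -0.00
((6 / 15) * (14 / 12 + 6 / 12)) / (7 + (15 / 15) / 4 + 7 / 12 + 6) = 4 / 83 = 0.05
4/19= 0.21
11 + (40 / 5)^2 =75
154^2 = 23716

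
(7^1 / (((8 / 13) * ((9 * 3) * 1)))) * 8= 91 / 27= 3.37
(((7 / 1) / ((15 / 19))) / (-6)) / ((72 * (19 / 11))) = -77 / 6480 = -0.01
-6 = -6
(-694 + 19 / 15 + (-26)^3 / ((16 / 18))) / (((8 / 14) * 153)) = -63203 / 270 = -234.09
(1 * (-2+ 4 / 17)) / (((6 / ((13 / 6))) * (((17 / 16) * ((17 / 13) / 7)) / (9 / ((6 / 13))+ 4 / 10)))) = -941668 / 14739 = -63.89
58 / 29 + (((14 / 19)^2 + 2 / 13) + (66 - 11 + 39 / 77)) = 21032394 / 361361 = 58.20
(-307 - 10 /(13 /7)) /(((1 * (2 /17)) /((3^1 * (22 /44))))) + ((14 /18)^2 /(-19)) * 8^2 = -318906901 /80028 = -3984.94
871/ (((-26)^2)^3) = 67/ 23762752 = 0.00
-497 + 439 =-58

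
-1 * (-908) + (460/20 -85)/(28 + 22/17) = 225565/249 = 905.88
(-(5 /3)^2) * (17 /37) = -425 /333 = -1.28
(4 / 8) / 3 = 1 / 6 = 0.17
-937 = -937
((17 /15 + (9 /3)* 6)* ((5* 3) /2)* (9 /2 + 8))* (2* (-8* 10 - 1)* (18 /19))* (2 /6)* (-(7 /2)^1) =12204675 /38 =321175.66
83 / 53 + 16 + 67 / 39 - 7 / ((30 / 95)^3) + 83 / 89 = -202.07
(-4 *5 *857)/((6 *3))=-8570/9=-952.22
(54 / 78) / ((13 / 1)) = 9 / 169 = 0.05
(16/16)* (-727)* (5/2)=-1817.50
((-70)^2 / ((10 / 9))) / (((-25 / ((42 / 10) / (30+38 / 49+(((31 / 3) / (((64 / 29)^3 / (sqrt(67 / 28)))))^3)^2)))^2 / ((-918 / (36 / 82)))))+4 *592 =323327495674703987227156097591992999946678302961482322807820571536385077366304183203079232 / 145803544128682403643064580955455000304499325869757498533308173280849099903469378128125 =2217.56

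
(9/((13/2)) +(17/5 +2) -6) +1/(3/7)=3.12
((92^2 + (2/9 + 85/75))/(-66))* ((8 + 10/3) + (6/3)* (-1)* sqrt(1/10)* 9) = -723.56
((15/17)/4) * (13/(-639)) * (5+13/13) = -65/2414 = -0.03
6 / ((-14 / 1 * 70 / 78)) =-117 / 245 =-0.48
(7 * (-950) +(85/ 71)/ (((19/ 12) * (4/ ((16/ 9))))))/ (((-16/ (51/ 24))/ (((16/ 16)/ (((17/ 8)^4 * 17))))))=2.55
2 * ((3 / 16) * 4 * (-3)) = -9 / 2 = -4.50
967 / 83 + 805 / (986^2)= 940180347 / 80692268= 11.65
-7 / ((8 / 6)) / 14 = -3 / 8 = -0.38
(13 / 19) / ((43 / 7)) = 91 / 817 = 0.11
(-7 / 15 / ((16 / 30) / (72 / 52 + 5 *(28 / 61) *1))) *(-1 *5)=51065 / 3172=16.10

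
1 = 1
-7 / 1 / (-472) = 7 / 472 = 0.01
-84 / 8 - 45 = -111 / 2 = -55.50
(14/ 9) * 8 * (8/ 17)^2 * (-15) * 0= 0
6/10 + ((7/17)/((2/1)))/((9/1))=953/1530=0.62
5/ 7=0.71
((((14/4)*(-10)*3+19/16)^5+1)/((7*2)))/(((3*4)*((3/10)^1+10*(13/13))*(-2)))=9030673202768375/2592079872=3483948.66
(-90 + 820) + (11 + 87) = 828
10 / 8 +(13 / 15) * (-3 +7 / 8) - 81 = -9791 / 120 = -81.59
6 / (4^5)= 3 / 512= 0.01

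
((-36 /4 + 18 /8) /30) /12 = -3 /160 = -0.02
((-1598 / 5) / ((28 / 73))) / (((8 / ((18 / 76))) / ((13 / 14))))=-6824259 / 297920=-22.91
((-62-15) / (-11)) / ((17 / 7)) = 49 / 17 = 2.88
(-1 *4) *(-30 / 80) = 3 / 2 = 1.50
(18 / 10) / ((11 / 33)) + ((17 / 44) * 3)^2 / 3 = 56607 / 9680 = 5.85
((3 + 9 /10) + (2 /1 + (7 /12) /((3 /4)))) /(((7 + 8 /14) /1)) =4207 /4770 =0.88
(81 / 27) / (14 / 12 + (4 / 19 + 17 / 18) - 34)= -513 / 5417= -0.09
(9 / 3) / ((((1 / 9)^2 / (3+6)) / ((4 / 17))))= 8748 / 17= 514.59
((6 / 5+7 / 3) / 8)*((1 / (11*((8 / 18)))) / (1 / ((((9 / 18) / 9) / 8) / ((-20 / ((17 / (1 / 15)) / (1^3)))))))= -901 / 112640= -0.01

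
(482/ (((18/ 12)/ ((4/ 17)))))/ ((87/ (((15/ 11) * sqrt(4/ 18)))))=19280 * sqrt(2)/ 48807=0.56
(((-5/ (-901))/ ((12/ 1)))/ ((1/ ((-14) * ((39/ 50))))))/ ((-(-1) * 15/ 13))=-1183/ 270300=-0.00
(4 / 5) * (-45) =-36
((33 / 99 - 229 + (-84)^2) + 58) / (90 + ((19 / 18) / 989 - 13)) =122572704 / 1370773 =89.42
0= 0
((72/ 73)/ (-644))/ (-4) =9/ 23506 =0.00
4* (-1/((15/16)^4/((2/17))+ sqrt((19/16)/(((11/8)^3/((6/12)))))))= -600567644160000/980616264689939+ 3023656976384* sqrt(209)/980616264689939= -0.57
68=68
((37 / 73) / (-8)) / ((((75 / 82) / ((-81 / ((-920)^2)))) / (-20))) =-40959 / 308936000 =-0.00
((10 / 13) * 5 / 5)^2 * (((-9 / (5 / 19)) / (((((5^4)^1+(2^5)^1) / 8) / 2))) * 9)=-54720 / 12337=-4.44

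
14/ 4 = 7/ 2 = 3.50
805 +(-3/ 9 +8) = 2438/ 3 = 812.67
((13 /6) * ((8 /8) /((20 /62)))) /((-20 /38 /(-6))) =76.57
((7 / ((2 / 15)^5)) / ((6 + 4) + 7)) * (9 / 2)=47840625 / 1088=43971.16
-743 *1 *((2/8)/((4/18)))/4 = -6687/32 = -208.97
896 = 896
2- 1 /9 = 17 /9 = 1.89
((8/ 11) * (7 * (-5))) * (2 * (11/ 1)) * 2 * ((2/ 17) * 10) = -22400/ 17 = -1317.65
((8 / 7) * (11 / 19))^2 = 0.44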